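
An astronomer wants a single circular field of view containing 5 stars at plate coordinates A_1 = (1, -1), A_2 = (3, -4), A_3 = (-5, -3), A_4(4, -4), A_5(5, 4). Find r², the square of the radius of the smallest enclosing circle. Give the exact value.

A smallest enclosing disk is always determined by at most three of the input points on its boundary.
The farthest pair is A_3–A_5 with squared distance 149. The circle on this segment as diameter has centre (0, 0.5) and r² = 149/4 = 37.25.
Check A_1: distance² to centre = 3.25 ≤ 37.25, so it lies inside.
All remaining points lie in this disk, and no smaller disk contains both endpoints, so this is the minimum enclosing circle.

37.25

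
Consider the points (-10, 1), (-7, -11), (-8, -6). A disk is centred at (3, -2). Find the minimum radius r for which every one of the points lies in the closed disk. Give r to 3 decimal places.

13.454

The required radius is the distance from (3, -2) to the farthest point.
Squared distances: 178, 181, 137.
Maximum is 181, attained at (-7, -11).
r = √181 ≈ 13.454.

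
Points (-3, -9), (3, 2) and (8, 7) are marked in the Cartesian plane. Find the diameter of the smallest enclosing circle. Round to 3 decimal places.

19.416

Call the three points A, B, C in the order given.
Side lengths²: AB² = 157, AC² = 377, BC² = 50.
Since AC² = 377 ≥ 157 + 50 = 207, the angle opposite AC is not acute, so the smallest enclosing circle has AC as diameter.
Centre = midpoint of AC = (2.5, -1), r² = 377/4 = 94.25.
Diameter = 2r = 2√(94.25) ≈ 19.416.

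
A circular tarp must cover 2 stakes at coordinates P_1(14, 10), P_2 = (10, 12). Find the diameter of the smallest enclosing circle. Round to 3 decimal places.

4.472

The smallest circle enclosing two points has them as diameter endpoints.
Centre = midpoint = (12, 11); r² = |P_1P_2|²/4 = 20/4 = 5.
Diameter = 2r = 2√5 ≈ 4.472.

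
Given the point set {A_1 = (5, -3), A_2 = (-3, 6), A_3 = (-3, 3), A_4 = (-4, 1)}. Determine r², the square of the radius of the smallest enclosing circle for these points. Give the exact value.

36.25

The farthest pair is A_1–A_2 with squared distance 145. The circle on this segment as diameter has centre (1, 1.5) and r² = 145/4 = 36.25.
Check A_3: distance² to centre = 18.25 ≤ 36.25, so it lies inside.
All remaining points lie in this disk, and no smaller disk contains both endpoints, so this is the minimum enclosing circle.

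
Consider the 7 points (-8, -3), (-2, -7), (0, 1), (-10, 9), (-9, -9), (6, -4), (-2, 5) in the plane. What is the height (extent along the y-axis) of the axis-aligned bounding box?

18

max y = 9, min y = -9, so height = 18.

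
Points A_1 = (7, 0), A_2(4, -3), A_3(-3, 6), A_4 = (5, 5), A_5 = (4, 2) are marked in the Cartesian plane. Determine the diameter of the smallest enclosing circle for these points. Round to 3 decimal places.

11.753

The minimum enclosing circle is determined by three boundary points: A_1, A_2, A_3.
Their circumcentre is (1.625, 2.375) with r² = 34.53125.
The farthest remaining point A_4 is at distance² 18.28125 ≤ 34.53125.
Diameter = 2r = 2√(34.53125) ≈ 11.753.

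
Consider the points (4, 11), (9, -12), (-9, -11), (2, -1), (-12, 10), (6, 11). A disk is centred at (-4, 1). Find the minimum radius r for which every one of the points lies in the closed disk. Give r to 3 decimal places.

The required radius is the distance from (-4, 1) to the farthest point.
Squared distances: 164, 338, 169, 40, 145, 200.
Maximum is 338, attained at (9, -12).
r = √338 ≈ 18.385.

18.385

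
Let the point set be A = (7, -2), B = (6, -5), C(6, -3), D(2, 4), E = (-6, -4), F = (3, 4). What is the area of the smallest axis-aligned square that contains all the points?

169

The bounding box has width 13 and height 9.
An axis-aligned square enclosing the set must have side ≥ max(width, height).
So the minimum side is max(13, 9) = 13.
Area = 13² = 169.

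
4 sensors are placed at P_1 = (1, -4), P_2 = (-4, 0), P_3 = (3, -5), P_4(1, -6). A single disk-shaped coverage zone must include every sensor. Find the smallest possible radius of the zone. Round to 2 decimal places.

4.30

The farthest pair is P_2–P_3 with squared distance 74. The circle on this segment as diameter has centre (-0.5, -2.5) and r² = 74/4 = 18.5.
Check P_1: distance² to centre = 4.5 ≤ 18.5, so it lies inside.
All remaining points lie in this disk, and no smaller disk contains both endpoints, so this is the minimum enclosing circle.
r = √(18.5) ≈ 4.30.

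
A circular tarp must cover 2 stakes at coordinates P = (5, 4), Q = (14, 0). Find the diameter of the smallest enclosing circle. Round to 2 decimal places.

9.85

The smallest circle enclosing two points has them as diameter endpoints.
Centre = midpoint = (9.5, 2); r² = |PQ|²/4 = 97/4 = 24.25.
Diameter = 2r = 2√(24.25) ≈ 9.85.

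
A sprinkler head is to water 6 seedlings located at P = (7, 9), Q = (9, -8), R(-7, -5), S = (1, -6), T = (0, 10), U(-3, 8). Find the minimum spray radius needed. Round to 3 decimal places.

10.389

By Welzl's lemma the MEC is supported by two points (diametrically opposite) or three points (on a circumcircle).
The minimum enclosing circle is determined by three boundary points: Q, R, T.
Their circumcentre is (127/58, -9/58) with r² = 181525/1682.
The farthest remaining point P is at distance² 179901/1682 ≤ 181525/1682.
r = √(181525/1682) ≈ 10.389.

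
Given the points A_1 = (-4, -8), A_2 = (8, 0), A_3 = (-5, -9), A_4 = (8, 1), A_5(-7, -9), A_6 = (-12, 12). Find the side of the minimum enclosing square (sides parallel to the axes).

The bounding box has width 20 and height 21.
An axis-aligned square enclosing the set must have side ≥ max(width, height).
So the minimum side is max(20, 21) = 21.

21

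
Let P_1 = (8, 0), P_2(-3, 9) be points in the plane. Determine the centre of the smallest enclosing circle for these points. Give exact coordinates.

(2.5, 4.5)

The smallest circle enclosing two points has them as diameter endpoints.
Centre = midpoint = (2.5, 4.5); r² = |P_1P_2|²/4 = 202/4 = 50.5.
Centre = (2.5, 4.5).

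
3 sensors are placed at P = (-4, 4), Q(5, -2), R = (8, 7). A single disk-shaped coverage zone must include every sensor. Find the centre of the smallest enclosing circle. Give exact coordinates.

(53/22, 85/22)

Side lengths²: PQ² = 117, PR² = 153, QR² = 90.
Since PR² = 153 < 117 + 90 = 207, the triangle is acute, so the smallest enclosing circle is the circumcircle.
Circumcentre = (53/22, 85/22), r² = 9945/242.
Centre = (53/22, 85/22).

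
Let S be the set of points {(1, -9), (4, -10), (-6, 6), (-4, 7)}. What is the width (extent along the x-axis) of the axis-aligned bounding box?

10

max x = 4, min x = -6, so width = 10.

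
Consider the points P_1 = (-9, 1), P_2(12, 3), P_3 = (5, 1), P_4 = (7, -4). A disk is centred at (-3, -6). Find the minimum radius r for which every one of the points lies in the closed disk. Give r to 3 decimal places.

The required radius is the distance from (-3, -6) to the farthest point.
Squared distances: 85, 306, 113, 104.
Maximum is 306, attained at P_2.
r = √306 ≈ 17.493.

17.493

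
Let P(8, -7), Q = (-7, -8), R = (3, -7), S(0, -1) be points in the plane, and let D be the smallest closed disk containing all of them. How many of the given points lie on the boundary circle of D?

By Welzl's lemma the MEC is supported by two points (diametrically opposite) or three points (on a circumcircle).
The farthest pair is P–Q with squared distance 226. The circle on this segment as diameter has centre (0.5, -7.5) and r² = 226/4 = 56.5.
Check R: distance² to centre = 6.5 ≤ 56.5, so it lies inside.
All remaining points lie in this disk, and no smaller disk contains both endpoints, so this is the minimum enclosing circle.
The points at distance exactly r from the centre are P, Q — 2 points.

2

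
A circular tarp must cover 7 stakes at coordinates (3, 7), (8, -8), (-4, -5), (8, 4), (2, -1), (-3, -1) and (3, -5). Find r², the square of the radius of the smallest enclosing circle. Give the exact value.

16405/242

The minimum enclosing circle is determined by three boundary points: (3, 7), (8, -8), (-4, -5).
Their circumcentre is (73/22, -27/22) with r² = 16405/242.
The farthest remaining point (8, 4) is at distance² 11917/242 ≤ 16405/242.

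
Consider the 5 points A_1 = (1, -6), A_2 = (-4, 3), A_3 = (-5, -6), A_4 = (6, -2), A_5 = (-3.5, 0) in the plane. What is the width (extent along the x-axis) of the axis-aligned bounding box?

11

max x = 6, min x = -5, so width = 11.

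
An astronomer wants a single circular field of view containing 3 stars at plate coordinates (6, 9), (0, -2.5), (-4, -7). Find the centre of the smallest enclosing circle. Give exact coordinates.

Call the three points A, B, C in the order given.
Side lengths²: AB² = 168.25, AC² = 356, BC² = 36.25.
Since AC² = 356 ≥ 168.25 + 36.25 = 204.5, the angle opposite AC is not acute, so the smallest enclosing circle has AC as diameter.
Centre = midpoint of AC = (1, 1), r² = 356/4 = 89.
Centre = (1, 1).

(1, 1)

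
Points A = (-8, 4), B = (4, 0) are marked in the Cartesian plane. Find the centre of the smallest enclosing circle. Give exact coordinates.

(-2, 2)

The smallest circle enclosing two points has them as diameter endpoints.
Centre = midpoint = (-2, 2); r² = |AB|²/4 = 160/4 = 40.
Centre = (-2, 2).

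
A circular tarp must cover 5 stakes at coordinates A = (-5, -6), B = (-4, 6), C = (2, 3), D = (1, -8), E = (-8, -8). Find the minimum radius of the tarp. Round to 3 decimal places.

The minimum enclosing circle is determined by three boundary points: B, D, E.
Their circumcentre is (-3.5, -12/7) with r² = 11713/196.
The farthest remaining point C is at distance² 10285/196 ≤ 11713/196.
r = √(11713/196) ≈ 7.730.

7.730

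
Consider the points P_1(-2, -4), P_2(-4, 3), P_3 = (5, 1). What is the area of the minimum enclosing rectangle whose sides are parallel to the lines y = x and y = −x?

In coordinates u = x + y, v = x − y the rectangle is axis-aligned; the map (x,y)→(u,v) scales areas by 2.
u-values: -6, -1, 6; range = 6 − (-6) = 12.
v-values: 2, -7, 4; range = 4 − (-7) = 11.
Area = (12 × 11) / 2 = 66.

66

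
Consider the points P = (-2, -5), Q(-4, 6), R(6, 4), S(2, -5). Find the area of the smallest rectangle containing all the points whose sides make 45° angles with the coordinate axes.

144.5

In coordinates u = x + y, v = x − y the rectangle is axis-aligned; the map (x,y)→(u,v) scales areas by 2.
u-values: -7, 2, 10, -3; range = 10 − (-7) = 17.
v-values: 3, -10, 2, 7; range = 7 − (-10) = 17.
Area = (17 × 17) / 2 = 144.5.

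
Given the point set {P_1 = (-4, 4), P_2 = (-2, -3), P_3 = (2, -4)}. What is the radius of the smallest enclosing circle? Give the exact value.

Side lengths²: P_1P_2² = 53, P_1P_3² = 100, P_2P_3² = 17.
Since P_1P_3² = 100 ≥ 53 + 17 = 70, the angle opposite P_1P_3 is not acute, so the smallest enclosing circle has P_1P_3 as diameter.
Centre = midpoint of P_1P_3 = (-1, 0), r² = 100/4 = 25.
r = √25 = 5.

5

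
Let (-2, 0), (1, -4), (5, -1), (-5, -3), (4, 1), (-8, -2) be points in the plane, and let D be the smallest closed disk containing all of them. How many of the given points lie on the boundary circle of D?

By Welzl's lemma the MEC is supported by two points (diametrically opposite) or three points (on a circumcircle).
The farthest pair is (5, -1)–(-8, -2) with squared distance 170. The circle on this segment as diameter has centre (-1.5, -1.5) and r² = 170/4 = 42.5.
Check (-2, 0): distance² to centre = 2.5 ≤ 42.5, so it lies inside.
All remaining points lie in this disk, and no smaller disk contains both endpoints, so this is the minimum enclosing circle.
The points at distance exactly r from the centre are (5, -1), (-8, -2) — 2 points.

2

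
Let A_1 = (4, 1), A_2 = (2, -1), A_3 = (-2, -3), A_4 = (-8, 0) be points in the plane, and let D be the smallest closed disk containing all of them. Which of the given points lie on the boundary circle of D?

A_1, A_4

By Welzl's lemma the MEC is supported by two points (diametrically opposite) or three points (on a circumcircle).
The farthest pair is A_1–A_4 with squared distance 145. The circle on this segment as diameter has centre (-2, 0.5) and r² = 145/4 = 36.25.
Check A_2: distance² to centre = 18.25 ≤ 36.25, so it lies inside.
All remaining points lie in this disk, and no smaller disk contains both endpoints, so this is the minimum enclosing circle.
The points at distance exactly r from the centre are A_1, A_4 — 2 points.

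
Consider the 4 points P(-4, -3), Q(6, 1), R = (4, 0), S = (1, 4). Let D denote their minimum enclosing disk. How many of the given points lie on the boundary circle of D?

The minimum enclosing circle of a finite set is fixed by two of the points (as a diameter) or three (as a circumcircle).
The farthest pair is P–Q with squared distance 116. The circle on this segment as diameter has centre (1, -1) and r² = 116/4 = 29.
Check R: distance² to centre = 10 ≤ 29, so it lies inside.
All remaining points lie in this disk, and no smaller disk contains both endpoints, so this is the minimum enclosing circle.
The points at distance exactly r from the centre are P, Q — 2 points.

2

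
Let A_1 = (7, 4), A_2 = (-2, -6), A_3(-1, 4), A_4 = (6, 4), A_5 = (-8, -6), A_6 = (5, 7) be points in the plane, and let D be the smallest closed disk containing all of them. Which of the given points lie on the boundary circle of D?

A_1, A_5, A_6

The farthest pair is A_5–A_6 with squared distance 338. The circle on this segment as diameter has centre (-1.5, 0.5) and r² = 338/4 = 84.5.
Check A_1: distance² to centre = 84.5 ≤ 84.5, so it lies inside.
All remaining points lie in this disk, and no smaller disk contains both endpoints, so this is the minimum enclosing circle.
The points at distance exactly r from the centre are A_1, A_5, A_6 — 3 points.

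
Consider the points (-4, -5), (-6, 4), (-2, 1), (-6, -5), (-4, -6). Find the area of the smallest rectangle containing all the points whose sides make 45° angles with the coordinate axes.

60

In coordinates u = x + y, v = x − y the rectangle is axis-aligned; the map (x,y)→(u,v) scales areas by 2.
u-values: -9, -2, -1, -11, -10; range = -1 − (-11) = 10.
v-values: 1, -10, -3, -1, 2; range = 2 − (-10) = 12.
Area = (10 × 12) / 2 = 60.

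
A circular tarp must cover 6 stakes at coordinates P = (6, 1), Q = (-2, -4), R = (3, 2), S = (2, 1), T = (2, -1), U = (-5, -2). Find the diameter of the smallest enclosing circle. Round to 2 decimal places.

The minimum enclosing circle of a finite set is fixed by two of the points (as a diameter) or three (as a circumcircle).
The farthest pair is P–U with squared distance 130. The circle on this segment as diameter has centre (0.5, -0.5) and r² = 130/4 = 32.5.
Check Q: distance² to centre = 18.5 ≤ 32.5, so it lies inside.
All remaining points lie in this disk, and no smaller disk contains both endpoints, so this is the minimum enclosing circle.
Diameter = 2r = 2√(32.5) ≈ 11.40.

11.40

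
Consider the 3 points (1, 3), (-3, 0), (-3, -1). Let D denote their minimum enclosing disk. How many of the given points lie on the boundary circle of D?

Call the three points A, B, C in the order given.
Side lengths²: AB² = 25, AC² = 32, BC² = 1.
Since AC² = 32 ≥ 25 + 1 = 26, the angle opposite AC is not acute, so the smallest enclosing circle has AC as diameter.
Centre = midpoint of AC = (-1, 1), r² = 32/4 = 8.
The points at distance exactly r from the centre are (1, 3), (-3, -1) — 2 points.

2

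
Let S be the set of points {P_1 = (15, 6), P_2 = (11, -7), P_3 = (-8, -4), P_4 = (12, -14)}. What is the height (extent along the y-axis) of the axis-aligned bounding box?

max y = 6, min y = -14, so height = 20.

20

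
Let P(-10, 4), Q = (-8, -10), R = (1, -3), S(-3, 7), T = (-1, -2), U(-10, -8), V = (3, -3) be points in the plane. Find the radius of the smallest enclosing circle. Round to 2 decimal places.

8.86

A smallest enclosing disk is always determined by at most three of the input points on its boundary.
The farthest pair is Q–S with squared distance 314. The circle on this segment as diameter has centre (-5.5, -1.5) and r² = 314/4 = 78.5.
Check P: distance² to centre = 50.5 ≤ 78.5, so it lies inside.
All remaining points lie in this disk, and no smaller disk contains both endpoints, so this is the minimum enclosing circle.
r = √(78.5) ≈ 8.86.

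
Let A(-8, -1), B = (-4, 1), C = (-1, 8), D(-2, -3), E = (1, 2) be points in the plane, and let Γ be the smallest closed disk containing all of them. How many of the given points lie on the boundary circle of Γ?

3

A smallest enclosing disk is always determined by at most three of the input points on its boundary.
The minimum enclosing circle is determined by three boundary points: A, C, D.
Their circumcentre is (-117/34, 91/34) with r² = 19825/578.
The farthest remaining point E is at distance² 11665/578 ≤ 19825/578.
The points at distance exactly r from the centre are A, C, D — 3 points.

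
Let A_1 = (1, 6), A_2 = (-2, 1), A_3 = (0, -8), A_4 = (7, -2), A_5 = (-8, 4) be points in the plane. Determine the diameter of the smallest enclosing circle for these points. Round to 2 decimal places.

16.27

By Welzl's lemma the MEC is supported by two points (diametrically opposite) or three points (on a circumcircle).
The minimum enclosing circle is determined by three boundary points: A_3, A_4, A_5.
Their circumcentre is (-19/22, 1/11) with r² = 32045/484.
The farthest remaining point A_1 is at distance² 18581/484 ≤ 32045/484.
Diameter = 2r = 2√(32045/484) ≈ 16.27.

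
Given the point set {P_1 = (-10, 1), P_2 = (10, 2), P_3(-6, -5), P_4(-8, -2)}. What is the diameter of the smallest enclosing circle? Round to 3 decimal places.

20.025

A smallest enclosing disk is always determined by at most three of the input points on its boundary.
The farthest pair is P_1–P_2 with squared distance 401. The circle on this segment as diameter has centre (0, 1.5) and r² = 401/4 = 100.25.
Check P_3: distance² to centre = 78.25 ≤ 100.25, so it lies inside.
All remaining points lie in this disk, and no smaller disk contains both endpoints, so this is the minimum enclosing circle.
Diameter = 2r = 2√(100.25) ≈ 20.025.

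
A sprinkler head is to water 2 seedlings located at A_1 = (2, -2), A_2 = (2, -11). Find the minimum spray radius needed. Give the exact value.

The smallest circle enclosing two points has them as diameter endpoints.
Centre = midpoint = (2, -6.5); r² = |A_1A_2|²/4 = 81/4 = 20.25.
r = √(20.25) = 4.5.

4.5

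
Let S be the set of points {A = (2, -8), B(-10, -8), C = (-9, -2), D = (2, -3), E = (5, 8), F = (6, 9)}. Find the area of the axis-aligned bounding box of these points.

272

x ranges over [-10, 6], width 16.
y ranges over [-8, 9], height 17.
Area = 16 × 17 = 272.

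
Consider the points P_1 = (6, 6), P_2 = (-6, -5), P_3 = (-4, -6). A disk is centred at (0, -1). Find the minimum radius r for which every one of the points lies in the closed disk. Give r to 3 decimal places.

The required radius is the distance from (0, -1) to the farthest point.
Squared distances: 85, 52, 41.
Maximum is 85, attained at P_1.
r = √85 ≈ 9.220.

9.220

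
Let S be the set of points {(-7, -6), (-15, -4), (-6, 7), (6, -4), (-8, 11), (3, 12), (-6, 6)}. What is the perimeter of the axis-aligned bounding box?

Width = max x − min x = 6 − (-15) = 21.
Height = max y − min y = 12 − (-6) = 18.
Perimeter = 2(21 + 18) = 78.

78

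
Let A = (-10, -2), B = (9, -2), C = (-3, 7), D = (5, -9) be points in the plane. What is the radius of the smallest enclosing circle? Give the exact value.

9.5

A smallest enclosing disk is always determined by at most three of the input points on its boundary.
The farthest pair is A–B with squared distance 361. The circle on this segment as diameter has centre (-0.5, -2) and r² = 361/4 = 90.25.
Check C: distance² to centre = 87.25 ≤ 90.25, so it lies inside.
All remaining points lie in this disk, and no smaller disk contains both endpoints, so this is the minimum enclosing circle.
r = √(90.25) = 9.5.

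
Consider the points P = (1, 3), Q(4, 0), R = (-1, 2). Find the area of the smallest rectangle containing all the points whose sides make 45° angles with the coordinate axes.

In coordinates u = x + y, v = x − y the rectangle is axis-aligned; the map (x,y)→(u,v) scales areas by 2.
u-values: 4, 4, 1; range = 4 − 1 = 3.
v-values: -2, 4, -3; range = 4 − (-3) = 7.
Area = (3 × 7) / 2 = 10.5.

10.5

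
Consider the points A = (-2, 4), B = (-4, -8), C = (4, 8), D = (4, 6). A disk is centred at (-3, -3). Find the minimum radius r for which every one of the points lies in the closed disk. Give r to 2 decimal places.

13.04

The required radius is the distance from (-3, -3) to the farthest point.
Squared distances: 50, 26, 170, 130.
Maximum is 170, attained at C.
r = √170 ≈ 13.04.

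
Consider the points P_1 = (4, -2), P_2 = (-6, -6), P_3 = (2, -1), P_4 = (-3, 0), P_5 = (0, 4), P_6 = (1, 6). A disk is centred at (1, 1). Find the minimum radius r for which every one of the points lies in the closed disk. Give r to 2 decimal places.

9.90

The required radius is the distance from (1, 1) to the farthest point.
Squared distances: 18, 98, 5, 17, 10, 25.
Maximum is 98, attained at P_2.
r = √98 ≈ 9.90.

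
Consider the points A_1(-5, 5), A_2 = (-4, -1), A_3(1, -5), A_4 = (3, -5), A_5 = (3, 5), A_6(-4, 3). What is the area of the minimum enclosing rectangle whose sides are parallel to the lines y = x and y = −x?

117

In coordinates u = x + y, v = x − y the rectangle is axis-aligned; the map (x,y)→(u,v) scales areas by 2.
u-values: 0, -5, -4, -2, 8, -1; range = 8 − (-5) = 13.
v-values: -10, -3, 6, 8, -2, -7; range = 8 − (-10) = 18.
Area = (13 × 18) / 2 = 117.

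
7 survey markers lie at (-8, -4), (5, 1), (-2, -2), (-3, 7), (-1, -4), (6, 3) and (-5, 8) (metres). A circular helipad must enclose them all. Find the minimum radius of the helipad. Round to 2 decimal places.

7.96

A smallest enclosing disk is always determined by at most three of the input points on its boundary.
The minimum enclosing circle is determined by three boundary points: (-8, -4), (6, 3), (-5, 8).
Their circumcentre is (-23/14, 11/14) with r² = 6205/98.
The farthest remaining point (5, 1) is at distance² 4329/98 ≤ 6205/98.
r = √(6205/98) ≈ 7.96.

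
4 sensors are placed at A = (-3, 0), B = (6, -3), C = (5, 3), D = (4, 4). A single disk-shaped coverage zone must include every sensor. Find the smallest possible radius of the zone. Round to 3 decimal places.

4.884

A smallest enclosing disk is always determined by at most three of the input points on its boundary.
The minimum enclosing circle is determined by three boundary points: A, B, D.
Their circumcentre is (71/38, -15/38) with r² = 17225/722.
The farthest remaining point C is at distance² 15401/722 ≤ 17225/722.
r = √(17225/722) ≈ 4.884.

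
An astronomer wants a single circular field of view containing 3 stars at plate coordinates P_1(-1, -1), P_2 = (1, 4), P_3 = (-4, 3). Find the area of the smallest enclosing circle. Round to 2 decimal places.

27.99

Side lengths²: P_1P_2² = 29, P_1P_3² = 25, P_2P_3² = 26.
Since P_1P_2² = 29 < 26 + 25 = 51, the triangle is acute, so the smallest enclosing circle is the circumcircle.
Circumcentre = (-55/46, 91/46), r² = 9425/1058.
Area = π·r² = π·9425/1058 ≈ 27.99.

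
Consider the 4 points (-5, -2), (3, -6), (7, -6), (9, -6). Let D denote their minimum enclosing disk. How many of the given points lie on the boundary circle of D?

The minimum enclosing circle of a finite set is fixed by two of the points (as a diameter) or three (as a circumcircle).
The farthest pair is (-5, -2)–(9, -6) with squared distance 212. The circle on this segment as diameter has centre (2, -4) and r² = 212/4 = 53.
Check (3, -6): distance² to centre = 5 ≤ 53, so it lies inside.
All remaining points lie in this disk, and no smaller disk contains both endpoints, so this is the minimum enclosing circle.
The points at distance exactly r from the centre are (-5, -2), (9, -6) — 2 points.

2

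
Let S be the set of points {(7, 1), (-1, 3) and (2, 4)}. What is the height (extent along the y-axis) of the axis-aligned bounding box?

max y = 4, min y = 1, so height = 3.

3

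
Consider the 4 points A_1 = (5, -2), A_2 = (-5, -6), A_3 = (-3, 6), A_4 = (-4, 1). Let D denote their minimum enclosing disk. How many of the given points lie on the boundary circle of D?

3

The minimum enclosing circle is determined by three boundary points: A_1, A_2, A_3.
Their circumcentre is (-10/7, -3/7) with r² = 2146/49.
The farthest remaining point A_4 is at distance² 424/49 ≤ 2146/49.
The points at distance exactly r from the centre are A_1, A_2, A_3 — 3 points.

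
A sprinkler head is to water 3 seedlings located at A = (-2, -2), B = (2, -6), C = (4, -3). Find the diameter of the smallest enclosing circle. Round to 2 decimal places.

Side lengths²: AB² = 32, AC² = 37, BC² = 13.
Since AC² = 37 < 32 + 13 = 45, the triangle is acute, so the smallest enclosing circle is the circumcircle.
Circumcentre = (0.9, -3.1), r² = 9.62.
Diameter = 2r = 2√(9.62) ≈ 6.20.

6.20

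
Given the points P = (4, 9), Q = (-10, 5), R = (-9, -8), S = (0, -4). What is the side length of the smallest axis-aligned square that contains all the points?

The bounding box has width 14 and height 17.
An axis-aligned square enclosing the set must have side ≥ max(width, height).
So the minimum side is max(14, 17) = 17.

17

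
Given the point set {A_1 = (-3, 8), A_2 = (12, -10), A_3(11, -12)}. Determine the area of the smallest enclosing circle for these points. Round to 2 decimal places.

Side lengths²: A_1A_2² = 549, A_1A_3² = 596, A_2A_3² = 5.
Since A_1A_3² = 596 ≥ 549 + 5 = 554, the angle opposite A_1A_3 is not acute, so the smallest enclosing circle has A_1A_3 as diameter.
Centre = midpoint of A_1A_3 = (4, -2), r² = 596/4 = 149.
Area = π·r² = π·149 ≈ 468.10.

468.10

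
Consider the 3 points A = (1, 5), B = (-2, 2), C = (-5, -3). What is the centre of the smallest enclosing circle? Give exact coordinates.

(-2, 1)

Side lengths²: AB² = 18, AC² = 100, BC² = 34.
Since AC² = 100 ≥ 34 + 18 = 52, the angle opposite AC is not acute, so the smallest enclosing circle has AC as diameter.
Centre = midpoint of AC = (-2, 1), r² = 100/4 = 25.
Centre = (-2, 1).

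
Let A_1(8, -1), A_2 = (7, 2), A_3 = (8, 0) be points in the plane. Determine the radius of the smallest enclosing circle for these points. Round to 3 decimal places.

Side lengths²: A_1A_2² = 10, A_1A_3² = 1, A_2A_3² = 5.
Since A_1A_2² = 10 ≥ 5 + 1 = 6, the angle opposite A_1A_2 is not acute, so the smallest enclosing circle has A_1A_2 as diameter.
Centre = midpoint of A_1A_2 = (7.5, 0.5), r² = 10/4 = 2.5.
r = √(2.5) ≈ 1.581.

1.581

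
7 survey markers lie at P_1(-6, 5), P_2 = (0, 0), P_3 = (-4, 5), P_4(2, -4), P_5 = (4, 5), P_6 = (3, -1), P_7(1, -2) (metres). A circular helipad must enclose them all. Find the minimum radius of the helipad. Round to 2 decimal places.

The minimum enclosing circle of a finite set is fixed by two of the points (as a diameter) or three (as a circumcircle).
The minimum enclosing circle is determined by three boundary points: P_1, P_4, P_5.
Their circumcentre is (-1, 25/18) with r² = 12325/324.
The farthest remaining point P_3 is at distance² 7141/324 ≤ 12325/324.
r = √(12325/324) ≈ 6.17.

6.17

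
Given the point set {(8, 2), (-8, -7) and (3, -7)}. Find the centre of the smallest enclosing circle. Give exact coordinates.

Call the three points A, B, C in the order given.
Side lengths²: AB² = 337, AC² = 106, BC² = 121.
Since AB² = 337 ≥ 121 + 106 = 227, the angle opposite AB is not acute, so the smallest enclosing circle has AB as diameter.
Centre = midpoint of AB = (0, -2.5), r² = 337/4 = 84.25.
Centre = (0, -2.5).

(0, -2.5)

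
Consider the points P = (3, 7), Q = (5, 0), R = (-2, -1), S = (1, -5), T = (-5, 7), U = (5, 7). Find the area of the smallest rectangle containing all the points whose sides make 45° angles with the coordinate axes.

In coordinates u = x + y, v = x − y the rectangle is axis-aligned; the map (x,y)→(u,v) scales areas by 2.
u-values: 10, 5, -3, -4, 2, 12; range = 12 − (-4) = 16.
v-values: -4, 5, -1, 6, -12, -2; range = 6 − (-12) = 18.
Area = (16 × 18) / 2 = 144.

144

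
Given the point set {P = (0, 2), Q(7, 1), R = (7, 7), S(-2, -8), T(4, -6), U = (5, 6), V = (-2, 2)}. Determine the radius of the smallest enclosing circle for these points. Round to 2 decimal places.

By Welzl's lemma the MEC is supported by two points (diametrically opposite) or three points (on a circumcircle).
The farthest pair is R–S with squared distance 306. The circle on this segment as diameter has centre (2.5, -0.5) and r² = 306/4 = 76.5.
Check P: distance² to centre = 12.5 ≤ 76.5, so it lies inside.
All remaining points lie in this disk, and no smaller disk contains both endpoints, so this is the minimum enclosing circle.
r = √(76.5) ≈ 8.75.

8.75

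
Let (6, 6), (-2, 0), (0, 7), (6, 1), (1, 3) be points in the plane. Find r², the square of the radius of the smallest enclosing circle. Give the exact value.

25

By Welzl's lemma the MEC is supported by two points (diametrically opposite) or three points (on a circumcircle).
The farthest pair is (6, 6)–(-2, 0) with squared distance 100. The circle on this segment as diameter has centre (2, 3) and r² = 100/4 = 25.
Check (0, 7): distance² to centre = 20 ≤ 25, so it lies inside.
All remaining points lie in this disk, and no smaller disk contains both endpoints, so this is the minimum enclosing circle.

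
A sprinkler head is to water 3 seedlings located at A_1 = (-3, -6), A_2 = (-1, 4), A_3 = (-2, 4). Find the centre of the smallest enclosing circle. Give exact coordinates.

Side lengths²: A_1A_2² = 104, A_1A_3² = 101, A_2A_3² = 1.
Since A_1A_2² = 104 ≥ 101 + 1 = 102, the angle opposite A_1A_2 is not acute, so the smallest enclosing circle has A_1A_2 as diameter.
Centre = midpoint of A_1A_2 = (-2, -1), r² = 104/4 = 26.
Centre = (-2, -1).

(-2, -1)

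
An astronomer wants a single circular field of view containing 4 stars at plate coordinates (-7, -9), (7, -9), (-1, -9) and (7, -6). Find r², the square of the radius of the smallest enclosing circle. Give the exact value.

A smallest enclosing disk is always determined by at most three of the input points on its boundary.
The farthest pair is (-7, -9)–(7, -6) with squared distance 205. The circle on this segment as diameter has centre (0, -7.5) and r² = 205/4 = 51.25.
Check (7, -9): distance² to centre = 51.25 ≤ 51.25, so it lies inside.
All remaining points lie in this disk, and no smaller disk contains both endpoints, so this is the minimum enclosing circle.

51.25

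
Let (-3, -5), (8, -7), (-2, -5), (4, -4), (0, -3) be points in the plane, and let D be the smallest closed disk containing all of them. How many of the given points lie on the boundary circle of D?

2

The farthest pair is (-3, -5)–(8, -7) with squared distance 125. The circle on this segment as diameter has centre (2.5, -6) and r² = 125/4 = 31.25.
Check (-2, -5): distance² to centre = 21.25 ≤ 31.25, so it lies inside.
All remaining points lie in this disk, and no smaller disk contains both endpoints, so this is the minimum enclosing circle.
The points at distance exactly r from the centre are (-3, -5), (8, -7) — 2 points.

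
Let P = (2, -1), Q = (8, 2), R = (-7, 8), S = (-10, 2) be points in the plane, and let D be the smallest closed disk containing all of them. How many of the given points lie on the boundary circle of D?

The minimum enclosing circle of a finite set is fixed by two of the points (as a diameter) or three (as a circumcircle).
The farthest pair is Q–S with squared distance 324. The circle on this segment as diameter has centre (-1, 2) and r² = 324/4 = 81.
Check P: distance² to centre = 18 ≤ 81, so it lies inside.
All remaining points lie in this disk, and no smaller disk contains both endpoints, so this is the minimum enclosing circle.
The points at distance exactly r from the centre are Q, S — 2 points.

2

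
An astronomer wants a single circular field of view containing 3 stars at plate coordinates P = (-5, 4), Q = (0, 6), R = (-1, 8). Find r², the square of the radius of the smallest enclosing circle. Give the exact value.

145/18

Side lengths²: PQ² = 29, PR² = 32, QR² = 5.
Since PR² = 32 < 29 + 5 = 34, the triangle is acute, so the smallest enclosing circle is the circumcircle.
Circumcentre = (-17/6, 35/6), r² = 145/18.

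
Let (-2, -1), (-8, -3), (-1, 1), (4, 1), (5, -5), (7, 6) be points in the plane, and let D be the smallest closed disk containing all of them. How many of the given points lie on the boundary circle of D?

The farthest pair is (-8, -3)–(7, 6) with squared distance 306. The circle on this segment as diameter has centre (-0.5, 1.5) and r² = 306/4 = 76.5.
Check (-2, -1): distance² to centre = 8.5 ≤ 76.5, so it lies inside.
All remaining points lie in this disk, and no smaller disk contains both endpoints, so this is the minimum enclosing circle.
The points at distance exactly r from the centre are (-8, -3), (7, 6) — 2 points.

2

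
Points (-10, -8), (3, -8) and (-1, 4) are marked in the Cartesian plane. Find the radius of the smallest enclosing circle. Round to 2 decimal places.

7.91

Call the three points A, B, C in the order given.
Side lengths²: AB² = 169, AC² = 225, BC² = 160.
Since AC² = 225 < 169 + 160 = 329, the triangle is acute, so the smallest enclosing circle is the circumcircle.
Circumcentre = (-3.5, -3.5), r² = 62.5.
r = √(62.5) ≈ 7.91.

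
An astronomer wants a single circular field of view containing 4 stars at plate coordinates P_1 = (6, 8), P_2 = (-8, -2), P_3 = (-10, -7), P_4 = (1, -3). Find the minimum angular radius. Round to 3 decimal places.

10.966

The minimum enclosing circle of a finite set is fixed by two of the points (as a diameter) or three (as a circumcircle).
The farthest pair is P_1–P_3 with squared distance 481. The circle on this segment as diameter has centre (-2, 0.5) and r² = 481/4 = 120.25.
Check P_2: distance² to centre = 42.25 ≤ 120.25, so it lies inside.
All remaining points lie in this disk, and no smaller disk contains both endpoints, so this is the minimum enclosing circle.
r = √(120.25) ≈ 10.966.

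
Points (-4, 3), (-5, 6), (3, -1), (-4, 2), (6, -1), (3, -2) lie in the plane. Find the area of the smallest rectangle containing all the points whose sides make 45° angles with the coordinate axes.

In coordinates u = x + y, v = x − y the rectangle is axis-aligned; the map (x,y)→(u,v) scales areas by 2.
u-values: -1, 1, 2, -2, 5, 1; range = 5 − (-2) = 7.
v-values: -7, -11, 4, -6, 7, 5; range = 7 − (-11) = 18.
Area = (7 × 18) / 2 = 63.

63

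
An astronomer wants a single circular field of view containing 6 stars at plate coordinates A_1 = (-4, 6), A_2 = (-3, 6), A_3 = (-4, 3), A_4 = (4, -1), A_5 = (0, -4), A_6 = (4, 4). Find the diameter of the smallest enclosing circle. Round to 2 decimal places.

11.03

A smallest enclosing disk is always determined by at most three of the input points on its boundary.
The minimum enclosing circle is determined by three boundary points: A_1, A_5, A_6.
Their circumcentre is (-8/9, 13/9) with r² = 2465/81.
The farthest remaining point A_4 is at distance² 2420/81 ≤ 2465/81.
Diameter = 2r = 2√(2465/81) ≈ 11.03.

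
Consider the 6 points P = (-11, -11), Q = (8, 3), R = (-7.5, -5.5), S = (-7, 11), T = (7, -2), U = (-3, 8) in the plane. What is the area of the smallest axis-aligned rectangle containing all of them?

x ranges over [-11, 8], width 19.
y ranges over [-11, 11], height 22.
Area = 19 × 22 = 418.

418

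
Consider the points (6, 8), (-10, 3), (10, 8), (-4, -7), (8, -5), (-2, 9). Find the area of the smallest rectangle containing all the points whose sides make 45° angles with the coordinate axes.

377

In coordinates u = x + y, v = x − y the rectangle is axis-aligned; the map (x,y)→(u,v) scales areas by 2.
u-values: 14, -7, 18, -11, 3, 7; range = 18 − (-11) = 29.
v-values: -2, -13, 2, 3, 13, -11; range = 13 − (-13) = 26.
Area = (29 × 26) / 2 = 377.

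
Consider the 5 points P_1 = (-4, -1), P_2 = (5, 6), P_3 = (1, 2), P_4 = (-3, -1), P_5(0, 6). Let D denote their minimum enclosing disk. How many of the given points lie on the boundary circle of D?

2

A smallest enclosing disk is always determined by at most three of the input points on its boundary.
The farthest pair is P_1–P_2 with squared distance 130. The circle on this segment as diameter has centre (0.5, 2.5) and r² = 130/4 = 32.5.
Check P_3: distance² to centre = 0.5 ≤ 32.5, so it lies inside.
All remaining points lie in this disk, and no smaller disk contains both endpoints, so this is the minimum enclosing circle.
The points at distance exactly r from the centre are P_1, P_2 — 2 points.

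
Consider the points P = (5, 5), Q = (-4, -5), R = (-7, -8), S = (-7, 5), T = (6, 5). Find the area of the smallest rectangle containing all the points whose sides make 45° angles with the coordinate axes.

In coordinates u = x + y, v = x − y the rectangle is axis-aligned; the map (x,y)→(u,v) scales areas by 2.
u-values: 10, -9, -15, -2, 11; range = 11 − (-15) = 26.
v-values: 0, 1, 1, -12, 1; range = 1 − (-12) = 13.
Area = (26 × 13) / 2 = 169.

169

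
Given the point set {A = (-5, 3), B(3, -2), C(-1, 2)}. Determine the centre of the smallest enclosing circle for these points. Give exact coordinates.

(-1, 0.5)

Side lengths²: AB² = 89, AC² = 17, BC² = 32.
Since AB² = 89 ≥ 32 + 17 = 49, the angle opposite AB is not acute, so the smallest enclosing circle has AB as diameter.
Centre = midpoint of AB = (-1, 0.5), r² = 89/4 = 22.25.
Centre = (-1, 0.5).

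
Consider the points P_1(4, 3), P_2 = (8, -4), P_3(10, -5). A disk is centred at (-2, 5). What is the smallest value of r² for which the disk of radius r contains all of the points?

244

The required radius is the distance from (-2, 5) to the farthest point.
Squared distances: 40, 181, 244.
Maximum is 244, attained at P_3.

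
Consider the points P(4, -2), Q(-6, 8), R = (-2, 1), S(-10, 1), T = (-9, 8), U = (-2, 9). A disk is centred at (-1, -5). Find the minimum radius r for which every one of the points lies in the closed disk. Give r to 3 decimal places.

The required radius is the distance from (-1, -5) to the farthest point.
Squared distances: 34, 194, 37, 117, 233, 197.
Maximum is 233, attained at T.
r = √233 ≈ 15.264.

15.264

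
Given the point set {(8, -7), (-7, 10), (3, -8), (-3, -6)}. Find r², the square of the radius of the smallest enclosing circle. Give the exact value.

A smallest enclosing disk is always determined by at most three of the input points on its boundary.
The farthest pair is (8, -7)–(-7, 10) with squared distance 514. The circle on this segment as diameter has centre (0.5, 1.5) and r² = 514/4 = 128.5.
Check (3, -8): distance² to centre = 96.5 ≤ 128.5, so it lies inside.
All remaining points lie in this disk, and no smaller disk contains both endpoints, so this is the minimum enclosing circle.

128.5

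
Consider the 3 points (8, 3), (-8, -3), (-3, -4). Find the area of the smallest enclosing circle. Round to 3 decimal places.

Call the three points A, B, C in the order given.
Side lengths²: AB² = 292, AC² = 170, BC² = 26.
Since AB² = 292 ≥ 170 + 26 = 196, the angle opposite AB is not acute, so the smallest enclosing circle has AB as diameter.
Centre = midpoint of AB = (0, 0), r² = 292/4 = 73.
Area = π·r² = π·73 ≈ 229.336.

229.336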